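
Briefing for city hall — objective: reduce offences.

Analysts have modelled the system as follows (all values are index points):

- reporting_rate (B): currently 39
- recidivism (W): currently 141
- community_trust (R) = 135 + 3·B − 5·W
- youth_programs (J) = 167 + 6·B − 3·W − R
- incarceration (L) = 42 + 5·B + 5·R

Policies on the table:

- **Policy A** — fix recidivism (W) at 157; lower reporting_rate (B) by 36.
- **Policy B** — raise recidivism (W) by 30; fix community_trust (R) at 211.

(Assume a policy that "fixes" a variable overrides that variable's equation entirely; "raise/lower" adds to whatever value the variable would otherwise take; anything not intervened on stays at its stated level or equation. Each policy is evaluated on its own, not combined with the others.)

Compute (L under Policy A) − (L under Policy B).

-4440

Policy A (W := 157, B − 36):
  B = 39 − 36 = 3
  W = 157
  R = 135 + 3·3 − 5·157 = -641
  L = 42 + 5·3 + 5·(-641) = -3148
Policy B (W + 30, R := 211):
  B = 39
  W = 141 + 30 = 171
  R = 211
  L = 42 + 5·39 + 5·211 = 1292
L: -3148 − 1292 = -4440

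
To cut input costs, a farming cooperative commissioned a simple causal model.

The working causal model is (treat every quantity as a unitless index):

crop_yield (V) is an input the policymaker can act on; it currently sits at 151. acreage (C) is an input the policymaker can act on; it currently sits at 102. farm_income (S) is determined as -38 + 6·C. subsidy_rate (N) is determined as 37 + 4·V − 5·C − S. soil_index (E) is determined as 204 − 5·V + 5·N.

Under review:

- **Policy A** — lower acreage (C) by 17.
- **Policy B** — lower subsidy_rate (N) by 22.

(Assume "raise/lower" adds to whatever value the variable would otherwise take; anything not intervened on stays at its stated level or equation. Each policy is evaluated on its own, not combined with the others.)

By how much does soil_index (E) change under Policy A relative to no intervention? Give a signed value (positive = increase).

Baseline:
  V = 151
  C = 102
  S = -38 + 6·102 = 574
  N = 37 + 4·151 − 5·102 − 574 = -443
  E = 204 − 5·151 + 5·(-443) = -2766
Policy A (C − 17):
  V = 151
  C = 102 − 17 = 85
  S = -38 + 6·85 = 472
  N = 37 + 4·151 − 5·85 − 472 = -256
  E = 204 − 5·151 + 5·(-256) = -1831
Change in E: -1831 − (-2766) = 935

935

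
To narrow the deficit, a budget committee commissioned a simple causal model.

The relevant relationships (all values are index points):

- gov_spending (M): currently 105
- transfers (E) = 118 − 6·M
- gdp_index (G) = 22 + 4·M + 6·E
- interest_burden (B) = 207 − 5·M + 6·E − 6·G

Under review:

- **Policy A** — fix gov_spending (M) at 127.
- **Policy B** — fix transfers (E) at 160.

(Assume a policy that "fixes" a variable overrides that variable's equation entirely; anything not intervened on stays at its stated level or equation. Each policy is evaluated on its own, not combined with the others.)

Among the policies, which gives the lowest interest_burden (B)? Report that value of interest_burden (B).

-7770

Policy A (M := 127):
  M = 127
  E = 118 − 6·127 = -644
  G = 22 + 4·127 + 6·(-644) = -3334
  B = 207 − 5·127 + 6·(-644) − 6·(-3334) = 15712
Policy B (E := 160):
  M = 105
  E = 160
  G = 22 + 4·105 + 6·160 = 1402
  B = 207 − 5·105 + 6·160 − 6·1402 = -7770
Comparing — Policy A: B=15712, Policy B: B=-7770. Lowest is -7770 (Policy B).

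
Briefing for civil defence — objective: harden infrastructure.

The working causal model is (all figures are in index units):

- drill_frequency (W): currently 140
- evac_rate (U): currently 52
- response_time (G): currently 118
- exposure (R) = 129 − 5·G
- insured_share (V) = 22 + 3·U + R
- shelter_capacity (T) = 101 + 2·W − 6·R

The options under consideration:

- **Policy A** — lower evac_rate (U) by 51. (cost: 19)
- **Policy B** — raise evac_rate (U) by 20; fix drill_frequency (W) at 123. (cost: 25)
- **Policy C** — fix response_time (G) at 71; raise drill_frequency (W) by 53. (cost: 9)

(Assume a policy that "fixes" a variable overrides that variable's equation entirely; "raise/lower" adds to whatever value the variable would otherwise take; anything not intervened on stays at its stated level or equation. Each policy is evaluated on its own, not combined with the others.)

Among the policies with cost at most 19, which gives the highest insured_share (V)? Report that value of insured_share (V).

-48

Policy A (U − 51):
  U = 52 − 51 = 1
  G = 118
  R = 129 − 5·118 = -461
  V = 22 + 3·1 + (-461) = -436
Policy C (G := 71, W + 53):
  U = 52
  G = 71
  R = 129 − 5·71 = -226
  V = 22 + 3·52 + (-226) = -48
Comparing — Policy A: V=-436, Policy C: V=-48. Highest is -48 (Policy C).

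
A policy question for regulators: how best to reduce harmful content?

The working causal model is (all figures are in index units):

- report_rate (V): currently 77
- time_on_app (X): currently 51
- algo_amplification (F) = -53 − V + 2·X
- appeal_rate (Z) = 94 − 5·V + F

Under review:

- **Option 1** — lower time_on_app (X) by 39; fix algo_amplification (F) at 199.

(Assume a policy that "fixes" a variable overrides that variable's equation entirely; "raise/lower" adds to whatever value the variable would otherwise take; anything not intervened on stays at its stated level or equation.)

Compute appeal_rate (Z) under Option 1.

-92

Option 1 (X − 39, F := 199):
  V = 77
  X = 51 − 39 = 12
  F = 199
  Z = 94 − 5·77 + 199 = -92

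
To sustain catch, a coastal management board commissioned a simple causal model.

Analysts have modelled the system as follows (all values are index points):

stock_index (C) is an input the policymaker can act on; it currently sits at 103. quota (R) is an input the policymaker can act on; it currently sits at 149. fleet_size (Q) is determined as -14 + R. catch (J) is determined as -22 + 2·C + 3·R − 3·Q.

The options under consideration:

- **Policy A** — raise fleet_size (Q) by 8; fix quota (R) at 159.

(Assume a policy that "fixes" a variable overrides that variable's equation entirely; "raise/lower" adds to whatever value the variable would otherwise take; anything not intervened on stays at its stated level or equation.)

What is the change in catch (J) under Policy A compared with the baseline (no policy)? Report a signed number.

-24

Baseline:
  C = 103
  R = 149
  Q = -14 + 149 = 135
  J = -22 + 2·103 + 3·149 − 3·135 = 226
Policy A (Q + 8, R := 159):
  C = 103
  R = 159
  Q = -14 + 159 (+8 from intervention) = 153
  J = -22 + 2·103 + 3·159 − 3·153 = 202
Change in J: 202 − 226 = -24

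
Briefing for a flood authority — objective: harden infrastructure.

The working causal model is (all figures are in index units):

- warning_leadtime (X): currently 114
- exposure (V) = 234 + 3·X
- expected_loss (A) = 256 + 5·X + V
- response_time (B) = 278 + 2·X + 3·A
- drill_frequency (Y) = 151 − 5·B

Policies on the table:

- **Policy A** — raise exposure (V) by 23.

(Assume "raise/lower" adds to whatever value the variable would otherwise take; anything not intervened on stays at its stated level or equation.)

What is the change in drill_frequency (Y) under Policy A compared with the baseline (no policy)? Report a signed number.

Baseline:
  X = 114
  V = 234 + 3·114 = 576
  A = 256 + 5·114 + 576 = 1402
  B = 278 + 2·114 + 3·1402 = 4712
  Y = 151 − 5·4712 = -23409
Policy A (V + 23):
  X = 114
  V = 234 + 3·114 (+23 from intervention) = 599
  A = 256 + 5·114 + 599 = 1425
  B = 278 + 2·114 + 3·1425 = 4781
  Y = 151 − 5·4781 = -23754
Change in Y: -23754 − (-23409) = -345

-345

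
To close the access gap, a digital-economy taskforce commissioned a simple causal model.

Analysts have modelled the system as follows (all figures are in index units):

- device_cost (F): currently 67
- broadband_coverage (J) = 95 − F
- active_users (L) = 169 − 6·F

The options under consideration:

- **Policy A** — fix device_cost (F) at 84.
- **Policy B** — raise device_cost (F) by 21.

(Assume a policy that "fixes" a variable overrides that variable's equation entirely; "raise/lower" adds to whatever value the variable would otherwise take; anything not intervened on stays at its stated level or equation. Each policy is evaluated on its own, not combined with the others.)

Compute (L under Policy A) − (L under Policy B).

24

Policy A (F := 84):
  F = 84
  L = 169 − 6·84 = -335
Policy B (F + 21):
  F = 67 + 21 = 88
  L = 169 − 6·88 = -359
L: -335 − (-359) = 24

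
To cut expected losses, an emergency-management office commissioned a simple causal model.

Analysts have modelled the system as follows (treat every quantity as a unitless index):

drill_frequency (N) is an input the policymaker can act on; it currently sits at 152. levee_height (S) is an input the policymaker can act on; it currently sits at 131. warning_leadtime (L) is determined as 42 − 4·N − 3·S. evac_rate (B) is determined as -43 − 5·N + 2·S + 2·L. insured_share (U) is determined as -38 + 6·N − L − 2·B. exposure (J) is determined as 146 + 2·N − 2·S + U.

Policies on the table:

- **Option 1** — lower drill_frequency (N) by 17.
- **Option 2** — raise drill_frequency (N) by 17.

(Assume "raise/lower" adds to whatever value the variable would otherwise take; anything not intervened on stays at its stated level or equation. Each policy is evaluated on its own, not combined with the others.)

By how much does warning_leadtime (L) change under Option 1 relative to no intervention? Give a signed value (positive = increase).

68

Baseline:
  N = 152
  S = 131
  L = 42 − 4·152 − 3·131 = -959
Option 1 (N − 17):
  N = 152 − 17 = 135
  S = 131
  L = 42 − 4·135 − 3·131 = -891
Change in L: -891 − (-959) = 68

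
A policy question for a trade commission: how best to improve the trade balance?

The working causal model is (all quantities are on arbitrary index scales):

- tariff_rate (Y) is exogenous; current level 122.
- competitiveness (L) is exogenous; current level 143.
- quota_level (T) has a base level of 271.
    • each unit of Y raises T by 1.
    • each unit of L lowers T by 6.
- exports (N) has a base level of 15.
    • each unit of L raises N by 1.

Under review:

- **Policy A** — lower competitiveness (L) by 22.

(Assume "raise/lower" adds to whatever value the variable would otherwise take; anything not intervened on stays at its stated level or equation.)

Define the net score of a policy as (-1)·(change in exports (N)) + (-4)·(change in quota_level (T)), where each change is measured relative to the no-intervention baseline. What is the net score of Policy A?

Baseline:
  Y = 122
  L = 143
  T = 271 + 122 − 6·143 = -465
  N = 15 + 143 = 158
Policy A (L − 22):
  Y = 122
  L = 143 − 22 = 121
  T = 271 + 122 − 6·121 = -333
  N = 15 + 121 = 136
ΔN = 136 − 158 = -22; ΔT = -333 − (-465) = 132
Score = (-1)·(-22) + (-4)·132 = -506

-506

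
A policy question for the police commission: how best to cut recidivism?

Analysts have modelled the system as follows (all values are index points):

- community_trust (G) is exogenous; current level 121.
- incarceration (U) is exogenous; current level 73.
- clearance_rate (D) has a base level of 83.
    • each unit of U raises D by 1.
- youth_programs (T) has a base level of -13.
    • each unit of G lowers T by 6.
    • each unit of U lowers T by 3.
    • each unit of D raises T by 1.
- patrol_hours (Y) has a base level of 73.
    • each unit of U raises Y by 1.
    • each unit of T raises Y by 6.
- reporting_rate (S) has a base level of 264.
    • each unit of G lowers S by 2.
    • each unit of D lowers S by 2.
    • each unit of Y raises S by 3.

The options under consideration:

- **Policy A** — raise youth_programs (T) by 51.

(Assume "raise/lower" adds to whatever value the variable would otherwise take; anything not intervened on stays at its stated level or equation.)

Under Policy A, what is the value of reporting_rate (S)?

-13370

Policy A (T + 51):
  G = 121
  U = 73
  D = 83 + 73 = 156
  T = -13 − 6·121 − 3·73 + 156 (+51 from intervention) = -751
  Y = 73 + 73 + 6·(-751) = -4360
  S = 264 − 2·121 − 2·156 + 3·(-4360) = -13370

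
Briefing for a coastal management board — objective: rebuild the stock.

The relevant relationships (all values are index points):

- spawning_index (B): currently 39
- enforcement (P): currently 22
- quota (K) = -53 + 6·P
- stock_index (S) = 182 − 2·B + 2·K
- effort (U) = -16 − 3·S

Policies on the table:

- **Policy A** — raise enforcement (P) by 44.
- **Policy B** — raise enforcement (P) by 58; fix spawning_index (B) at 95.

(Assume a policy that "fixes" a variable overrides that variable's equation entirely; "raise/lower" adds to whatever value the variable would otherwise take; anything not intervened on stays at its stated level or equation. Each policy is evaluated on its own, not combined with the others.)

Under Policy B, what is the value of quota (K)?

427

Policy B (P + 58, B := 95):
  P = 22 + 58 = 80
  K = -53 + 6·80 = 427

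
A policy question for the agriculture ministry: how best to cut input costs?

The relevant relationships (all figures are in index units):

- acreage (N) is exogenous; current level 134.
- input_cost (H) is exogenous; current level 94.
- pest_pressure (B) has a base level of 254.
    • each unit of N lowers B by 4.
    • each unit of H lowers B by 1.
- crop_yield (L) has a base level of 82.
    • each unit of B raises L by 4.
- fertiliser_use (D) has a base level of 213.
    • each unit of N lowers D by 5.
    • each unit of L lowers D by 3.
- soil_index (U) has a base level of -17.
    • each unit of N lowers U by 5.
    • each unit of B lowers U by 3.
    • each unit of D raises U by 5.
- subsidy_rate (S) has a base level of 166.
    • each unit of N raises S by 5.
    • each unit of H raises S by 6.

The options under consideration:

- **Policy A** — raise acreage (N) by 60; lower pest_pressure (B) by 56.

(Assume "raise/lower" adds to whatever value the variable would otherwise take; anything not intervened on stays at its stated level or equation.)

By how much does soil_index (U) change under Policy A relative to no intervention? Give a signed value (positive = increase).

16848

Baseline:
  N = 134
  H = 94
  B = 254 − 4·134 − 94 = -376
  L = 82 + 4·(-376) = -1422
  D = 213 − 5·134 − 3·(-1422) = 3809
  U = -17 − 5·134 − 3·(-376) + 5·3809 = 19486
Policy A (N + 60, B − 56):
  N = 134 + 60 = 194
  H = 94
  B = 254 − 4·194 − 94 (−56 from intervention) = -672
  L = 82 + 4·(-672) = -2606
  D = 213 − 5·194 − 3·(-2606) = 7061
  U = -17 − 5·194 − 3·(-672) + 5·7061 = 36334
Change in U: 36334 − 19486 = 16848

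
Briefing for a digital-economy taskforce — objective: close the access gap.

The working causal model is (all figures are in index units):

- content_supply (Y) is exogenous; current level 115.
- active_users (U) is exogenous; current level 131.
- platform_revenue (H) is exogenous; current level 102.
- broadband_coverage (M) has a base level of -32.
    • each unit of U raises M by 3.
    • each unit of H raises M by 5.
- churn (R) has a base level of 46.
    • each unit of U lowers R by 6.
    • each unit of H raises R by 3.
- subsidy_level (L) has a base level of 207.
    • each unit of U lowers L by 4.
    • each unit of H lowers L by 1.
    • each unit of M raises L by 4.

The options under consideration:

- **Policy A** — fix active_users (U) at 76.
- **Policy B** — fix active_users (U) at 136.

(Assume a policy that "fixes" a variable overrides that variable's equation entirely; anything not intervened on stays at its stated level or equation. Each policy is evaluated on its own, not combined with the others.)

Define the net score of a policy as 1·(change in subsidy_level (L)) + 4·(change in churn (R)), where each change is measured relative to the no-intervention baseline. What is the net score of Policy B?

-80

Baseline:
  U = 131
  H = 102
  M = -32 + 3·131 + 5·102 = 871
  R = 46 − 6·131 + 3·102 = -434
  L = 207 − 4·131 − 102 + 4·871 = 3065
Policy B (U := 136):
  U = 136
  H = 102
  M = -32 + 3·136 + 5·102 = 886
  R = 46 − 6·136 + 3·102 = -464
  L = 207 − 4·136 − 102 + 4·886 = 3105
ΔL = 3105 − 3065 = 40; ΔR = -464 − (-434) = -30
Score = 1·40 + 4·(-30) = -80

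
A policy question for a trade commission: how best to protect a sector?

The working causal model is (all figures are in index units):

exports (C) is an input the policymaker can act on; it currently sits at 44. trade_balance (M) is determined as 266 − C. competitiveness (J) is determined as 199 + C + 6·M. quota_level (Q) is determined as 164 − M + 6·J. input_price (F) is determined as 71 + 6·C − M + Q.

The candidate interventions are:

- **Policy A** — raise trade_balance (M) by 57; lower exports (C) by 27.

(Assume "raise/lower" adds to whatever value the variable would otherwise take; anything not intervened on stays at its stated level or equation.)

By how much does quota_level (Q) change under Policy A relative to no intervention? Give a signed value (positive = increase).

Baseline:
  C = 44
  M = 266 − 44 = 222
  J = 199 + 44 + 6·222 = 1575
  Q = 164 − 222 + 6·1575 = 9392
Policy A (M + 57, C − 27):
  C = 44 − 27 = 17
  M = 266 − 17 (+57 from intervention) = 306
  J = 199 + 17 + 6·306 = 2052
  Q = 164 − 306 + 6·2052 = 12170
Change in Q: 12170 − 9392 = 2778

2778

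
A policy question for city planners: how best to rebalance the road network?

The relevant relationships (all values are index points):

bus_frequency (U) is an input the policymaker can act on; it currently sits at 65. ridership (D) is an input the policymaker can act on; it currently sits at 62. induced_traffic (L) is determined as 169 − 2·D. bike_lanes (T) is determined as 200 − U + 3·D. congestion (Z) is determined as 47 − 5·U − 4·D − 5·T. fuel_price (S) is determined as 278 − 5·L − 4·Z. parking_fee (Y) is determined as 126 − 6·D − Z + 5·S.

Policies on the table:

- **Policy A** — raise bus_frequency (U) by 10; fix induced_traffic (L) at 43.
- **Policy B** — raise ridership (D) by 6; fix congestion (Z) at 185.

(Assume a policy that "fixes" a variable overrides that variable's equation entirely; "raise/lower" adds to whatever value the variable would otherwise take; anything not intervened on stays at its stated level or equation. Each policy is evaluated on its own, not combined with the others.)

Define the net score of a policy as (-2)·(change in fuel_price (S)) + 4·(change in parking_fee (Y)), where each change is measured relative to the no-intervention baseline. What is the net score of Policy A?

Baseline:
  U = 65
  D = 62
  L = 169 − 2·62 = 45
  T = 200 − 65 + 3·62 = 321
  Z = 47 − 5·65 − 4·62 − 5·321 = -2131
  S = 278 − 5·45 − 4·(-2131) = 8577
  Y = 126 − 6·62 − (-2131) + 5·8577 = 44770
Policy A (U + 10, L := 43):
  U = 65 + 10 = 75
  D = 62
  L = 43
  T = 200 − 75 + 3·62 = 311
  Z = 47 − 5·75 − 4·62 − 5·311 = -2131
  S = 278 − 5·43 − 4·(-2131) = 8587
  Y = 126 − 6·62 − (-2131) + 5·8587 = 44820
ΔS = 8587 − 8577 = 10; ΔY = 44820 − 44770 = 50
Score = (-2)·10 + 4·50 = 180

180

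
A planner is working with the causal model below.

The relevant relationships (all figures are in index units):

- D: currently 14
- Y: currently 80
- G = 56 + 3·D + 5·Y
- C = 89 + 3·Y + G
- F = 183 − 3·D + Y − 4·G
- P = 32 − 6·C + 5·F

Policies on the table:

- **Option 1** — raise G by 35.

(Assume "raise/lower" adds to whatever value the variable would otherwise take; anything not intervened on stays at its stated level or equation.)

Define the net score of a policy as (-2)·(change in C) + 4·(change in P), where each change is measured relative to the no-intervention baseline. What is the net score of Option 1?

-3710

Baseline:
  D = 14
  Y = 80
  G = 56 + 3·14 + 5·80 = 498
  C = 89 + 3·80 + 498 = 827
  F = 183 − 3·14 + 80 − 4·498 = -1771
  P = 32 − 6·827 + 5·(-1771) = -13785
Option 1 (G + 35):
  D = 14
  Y = 80
  G = 56 + 3·14 + 5·80 (+35 from intervention) = 533
  C = 89 + 3·80 + 533 = 862
  F = 183 − 3·14 + 80 − 4·533 = -1911
  P = 32 − 6·862 + 5·(-1911) = -14695
ΔC = 862 − 827 = 35; ΔP = -14695 − (-13785) = -910
Score = (-2)·35 + 4·(-910) = -3710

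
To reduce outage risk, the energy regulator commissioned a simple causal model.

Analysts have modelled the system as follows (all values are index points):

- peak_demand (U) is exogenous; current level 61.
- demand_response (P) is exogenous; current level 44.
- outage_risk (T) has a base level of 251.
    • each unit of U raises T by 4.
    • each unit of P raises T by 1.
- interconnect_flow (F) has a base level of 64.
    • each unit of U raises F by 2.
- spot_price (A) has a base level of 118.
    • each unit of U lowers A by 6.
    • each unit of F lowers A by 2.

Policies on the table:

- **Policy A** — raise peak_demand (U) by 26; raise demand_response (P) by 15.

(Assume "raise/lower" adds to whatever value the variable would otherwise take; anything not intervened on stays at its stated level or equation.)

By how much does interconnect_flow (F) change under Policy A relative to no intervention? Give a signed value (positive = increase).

Baseline:
  U = 61
  F = 64 + 2·61 = 186
Policy A (U + 26, P + 15):
  U = 61 + 26 = 87
  F = 64 + 2·87 = 238
Change in F: 238 − 186 = 52

52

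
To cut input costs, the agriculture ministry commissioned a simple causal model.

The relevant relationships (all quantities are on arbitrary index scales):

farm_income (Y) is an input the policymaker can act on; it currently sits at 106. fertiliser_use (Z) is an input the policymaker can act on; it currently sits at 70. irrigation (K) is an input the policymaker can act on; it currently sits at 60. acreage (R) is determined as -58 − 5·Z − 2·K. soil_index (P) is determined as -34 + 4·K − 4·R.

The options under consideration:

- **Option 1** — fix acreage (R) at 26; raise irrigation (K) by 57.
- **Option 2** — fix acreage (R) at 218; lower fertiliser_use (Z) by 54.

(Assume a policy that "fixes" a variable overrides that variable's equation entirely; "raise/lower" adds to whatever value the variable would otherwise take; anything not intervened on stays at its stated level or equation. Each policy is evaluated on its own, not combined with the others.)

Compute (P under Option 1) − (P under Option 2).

Option 1 (R := 26, K + 57):
  Z = 70
  K = 60 + 57 = 117
  R = 26
  P = -34 + 4·117 − 4·26 = 330
Option 2 (R := 218, Z − 54):
  Z = 70 − 54 = 16
  K = 60
  R = 218
  P = -34 + 4·60 − 4·218 = -666
P: 330 − (-666) = 996

996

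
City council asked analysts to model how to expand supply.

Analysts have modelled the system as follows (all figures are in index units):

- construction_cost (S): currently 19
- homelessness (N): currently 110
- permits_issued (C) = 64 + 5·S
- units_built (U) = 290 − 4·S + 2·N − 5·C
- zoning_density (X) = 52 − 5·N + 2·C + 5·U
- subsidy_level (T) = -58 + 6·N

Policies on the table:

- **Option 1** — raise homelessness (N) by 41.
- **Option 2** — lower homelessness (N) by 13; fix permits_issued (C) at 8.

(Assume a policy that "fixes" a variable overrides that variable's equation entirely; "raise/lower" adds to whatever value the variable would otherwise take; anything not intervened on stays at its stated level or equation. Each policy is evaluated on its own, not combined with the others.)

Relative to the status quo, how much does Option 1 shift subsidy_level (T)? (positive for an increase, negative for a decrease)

246

Baseline:
  N = 110
  T = -58 + 6·110 = 602
Option 1 (N + 41):
  N = 110 + 41 = 151
  T = -58 + 6·151 = 848
Change in T: 848 − 602 = 246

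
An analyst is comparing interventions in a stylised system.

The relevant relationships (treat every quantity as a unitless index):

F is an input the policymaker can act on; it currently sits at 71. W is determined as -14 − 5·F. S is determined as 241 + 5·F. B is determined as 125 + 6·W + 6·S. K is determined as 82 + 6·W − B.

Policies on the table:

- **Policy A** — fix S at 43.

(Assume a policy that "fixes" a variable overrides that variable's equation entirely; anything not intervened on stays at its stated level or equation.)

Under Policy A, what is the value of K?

-301

Policy A (S := 43):
  F = 71
  W = -14 − 5·71 = -369
  S = 43
  B = 125 + 6·(-369) + 6·43 = -1831
  K = 82 + 6·(-369) − (-1831) = -301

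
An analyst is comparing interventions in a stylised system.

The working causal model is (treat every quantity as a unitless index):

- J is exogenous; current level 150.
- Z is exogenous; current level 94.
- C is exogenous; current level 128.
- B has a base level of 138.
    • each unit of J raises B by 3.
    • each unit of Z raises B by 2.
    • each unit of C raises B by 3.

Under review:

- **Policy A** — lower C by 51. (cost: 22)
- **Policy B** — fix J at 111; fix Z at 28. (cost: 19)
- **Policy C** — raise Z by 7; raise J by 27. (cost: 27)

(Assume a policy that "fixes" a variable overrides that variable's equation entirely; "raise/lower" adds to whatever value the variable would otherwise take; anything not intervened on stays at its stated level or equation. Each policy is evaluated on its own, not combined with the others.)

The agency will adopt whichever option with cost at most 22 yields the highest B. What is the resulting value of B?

1007

Policy A (C − 51):
  J = 150
  Z = 94
  C = 128 − 51 = 77
  B = 138 + 3·150 + 2·94 + 3·77 = 1007
Policy B (J := 111, Z := 28):
  J = 111
  Z = 28
  C = 128
  B = 138 + 3·111 + 2·28 + 3·128 = 911
Comparing — Policy A: B=1007, Policy B: B=911. Highest is 1007 (Policy A).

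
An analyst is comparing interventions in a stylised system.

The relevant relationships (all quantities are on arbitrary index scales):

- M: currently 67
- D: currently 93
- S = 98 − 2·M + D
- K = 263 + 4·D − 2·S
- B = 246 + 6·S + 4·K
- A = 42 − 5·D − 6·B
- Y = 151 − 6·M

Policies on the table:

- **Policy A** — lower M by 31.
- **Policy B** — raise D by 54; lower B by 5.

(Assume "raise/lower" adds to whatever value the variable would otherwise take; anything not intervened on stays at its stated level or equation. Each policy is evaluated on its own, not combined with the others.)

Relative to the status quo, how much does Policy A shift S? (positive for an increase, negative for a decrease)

62

Baseline:
  M = 67
  D = 93
  S = 98 − 2·67 + 93 = 57
Policy A (M − 31):
  M = 67 − 31 = 36
  D = 93
  S = 98 − 2·36 + 93 = 119
Change in S: 119 − 57 = 62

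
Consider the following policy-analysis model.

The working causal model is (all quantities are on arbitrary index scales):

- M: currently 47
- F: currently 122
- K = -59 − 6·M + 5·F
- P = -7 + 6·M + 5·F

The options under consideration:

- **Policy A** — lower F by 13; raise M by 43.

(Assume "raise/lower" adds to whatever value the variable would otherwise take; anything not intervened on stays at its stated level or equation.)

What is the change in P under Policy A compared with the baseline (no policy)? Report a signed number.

Baseline:
  M = 47
  F = 122
  P = -7 + 6·47 + 5·122 = 885
Policy A (F − 13, M + 43):
  M = 47 + 43 = 90
  F = 122 − 13 = 109
  P = -7 + 6·90 + 5·109 = 1078
Change in P: 1078 − 885 = 193

193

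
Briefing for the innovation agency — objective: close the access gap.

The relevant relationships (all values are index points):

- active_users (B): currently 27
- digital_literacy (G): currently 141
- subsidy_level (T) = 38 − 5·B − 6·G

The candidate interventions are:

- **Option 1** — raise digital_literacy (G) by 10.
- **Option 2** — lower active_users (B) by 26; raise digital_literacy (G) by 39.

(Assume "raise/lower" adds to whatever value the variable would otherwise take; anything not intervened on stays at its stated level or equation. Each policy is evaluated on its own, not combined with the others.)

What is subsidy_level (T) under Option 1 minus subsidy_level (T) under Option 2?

Option 1 (G + 10):
  B = 27
  G = 141 + 10 = 151
  T = 38 − 5·27 − 6·151 = -1003
Option 2 (B − 26, G + 39):
  B = 27 − 26 = 1
  G = 141 + 39 = 180
  T = 38 − 5·1 − 6·180 = -1047
T: -1003 − (-1047) = 44

44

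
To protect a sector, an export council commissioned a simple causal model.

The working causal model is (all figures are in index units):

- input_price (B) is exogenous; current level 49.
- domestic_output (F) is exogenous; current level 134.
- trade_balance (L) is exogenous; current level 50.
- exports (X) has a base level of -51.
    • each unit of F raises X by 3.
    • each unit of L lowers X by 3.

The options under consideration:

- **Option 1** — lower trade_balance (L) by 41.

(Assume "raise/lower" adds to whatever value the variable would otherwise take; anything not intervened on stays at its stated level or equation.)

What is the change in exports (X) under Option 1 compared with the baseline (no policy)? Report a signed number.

123

Baseline:
  F = 134
  L = 50
  X = -51 + 3·134 − 3·50 = 201
Option 1 (L − 41):
  F = 134
  L = 50 − 41 = 9
  X = -51 + 3·134 − 3·9 = 324
Change in X: 324 − 201 = 123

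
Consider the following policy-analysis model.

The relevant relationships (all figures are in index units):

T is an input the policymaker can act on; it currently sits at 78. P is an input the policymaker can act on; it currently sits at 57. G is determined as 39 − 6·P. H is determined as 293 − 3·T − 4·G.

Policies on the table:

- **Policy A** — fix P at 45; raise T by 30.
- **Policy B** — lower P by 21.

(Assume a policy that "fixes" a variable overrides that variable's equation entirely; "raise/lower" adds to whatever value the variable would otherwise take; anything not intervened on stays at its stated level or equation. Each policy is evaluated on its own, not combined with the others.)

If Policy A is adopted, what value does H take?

Policy A (P := 45, T + 30):
  T = 78 + 30 = 108
  P = 45
  G = 39 − 6·45 = -231
  H = 293 − 3·108 − 4·(-231) = 893

893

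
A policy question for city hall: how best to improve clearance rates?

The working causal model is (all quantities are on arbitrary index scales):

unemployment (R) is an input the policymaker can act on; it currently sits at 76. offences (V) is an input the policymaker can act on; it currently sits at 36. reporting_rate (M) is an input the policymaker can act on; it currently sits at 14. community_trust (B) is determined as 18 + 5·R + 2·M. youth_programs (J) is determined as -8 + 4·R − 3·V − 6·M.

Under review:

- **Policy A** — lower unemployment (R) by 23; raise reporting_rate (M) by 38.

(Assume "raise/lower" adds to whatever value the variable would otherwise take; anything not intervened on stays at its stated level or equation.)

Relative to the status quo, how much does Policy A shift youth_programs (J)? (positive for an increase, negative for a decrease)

Baseline:
  R = 76
  V = 36
  M = 14
  J = -8 + 4·76 − 3·36 − 6·14 = 104
Policy A (R − 23, M + 38):
  R = 76 − 23 = 53
  V = 36
  M = 14 + 38 = 52
  J = -8 + 4·53 − 3·36 − 6·52 = -216
Change in J: -216 − 104 = -320

-320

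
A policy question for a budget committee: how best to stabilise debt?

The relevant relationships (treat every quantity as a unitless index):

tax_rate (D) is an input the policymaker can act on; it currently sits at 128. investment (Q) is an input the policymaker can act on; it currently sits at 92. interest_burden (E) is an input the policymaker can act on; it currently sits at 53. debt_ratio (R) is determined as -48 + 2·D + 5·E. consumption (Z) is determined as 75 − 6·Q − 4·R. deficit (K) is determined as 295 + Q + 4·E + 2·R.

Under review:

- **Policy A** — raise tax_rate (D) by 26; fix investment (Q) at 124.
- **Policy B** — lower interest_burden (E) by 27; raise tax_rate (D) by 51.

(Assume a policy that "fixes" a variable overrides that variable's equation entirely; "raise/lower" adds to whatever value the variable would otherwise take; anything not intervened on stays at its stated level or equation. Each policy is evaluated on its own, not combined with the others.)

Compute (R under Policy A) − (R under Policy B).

Policy A (D + 26, Q := 124):
  D = 128 + 26 = 154
  E = 53
  R = -48 + 2·154 + 5·53 = 525
Policy B (E − 27, D + 51):
  D = 128 + 51 = 179
  E = 53 − 27 = 26
  R = -48 + 2·179 + 5·26 = 440
R: 525 − 440 = 85

85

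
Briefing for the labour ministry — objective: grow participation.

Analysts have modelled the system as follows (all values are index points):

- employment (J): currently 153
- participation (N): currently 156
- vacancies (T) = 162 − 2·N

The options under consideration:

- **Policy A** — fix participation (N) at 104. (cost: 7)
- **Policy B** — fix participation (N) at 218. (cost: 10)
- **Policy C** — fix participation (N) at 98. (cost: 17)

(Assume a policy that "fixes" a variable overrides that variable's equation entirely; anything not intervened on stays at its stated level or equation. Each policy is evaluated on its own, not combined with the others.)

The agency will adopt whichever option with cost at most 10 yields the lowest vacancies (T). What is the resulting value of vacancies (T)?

Policy A (N := 104):
  N = 104
  T = 162 − 2·104 = -46
Policy B (N := 218):
  N = 218
  T = 162 − 2·218 = -274
Comparing — Policy A: T=-46, Policy B: T=-274. Lowest is -274 (Policy B).

-274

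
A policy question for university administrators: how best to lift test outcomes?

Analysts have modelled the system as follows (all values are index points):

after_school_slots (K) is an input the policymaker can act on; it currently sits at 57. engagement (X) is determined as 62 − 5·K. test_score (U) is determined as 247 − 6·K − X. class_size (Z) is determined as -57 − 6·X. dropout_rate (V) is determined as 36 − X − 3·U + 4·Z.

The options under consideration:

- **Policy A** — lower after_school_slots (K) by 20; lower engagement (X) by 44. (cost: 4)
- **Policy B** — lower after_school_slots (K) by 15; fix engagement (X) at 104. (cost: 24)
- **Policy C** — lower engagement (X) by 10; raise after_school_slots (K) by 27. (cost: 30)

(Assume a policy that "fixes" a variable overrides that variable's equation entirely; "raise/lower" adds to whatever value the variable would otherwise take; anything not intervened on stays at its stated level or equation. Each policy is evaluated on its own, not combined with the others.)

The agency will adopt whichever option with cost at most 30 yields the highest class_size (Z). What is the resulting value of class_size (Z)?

2151

Policy A (K − 20, X − 44):
  K = 57 − 20 = 37
  X = 62 − 5·37 (−44 from intervention) = -167
  Z = -57 − 6·(-167) = 945
Policy B (K − 15, X := 104):
  K = 57 − 15 = 42
  X = 104
  Z = -57 − 6·104 = -681
Policy C (X − 10, K + 27):
  K = 57 + 27 = 84
  X = 62 − 5·84 (−10 from intervention) = -368
  Z = -57 − 6·(-368) = 2151
Comparing — Policy A: Z=945, Policy B: Z=-681, Policy C: Z=2151. Highest is 2151 (Policy C).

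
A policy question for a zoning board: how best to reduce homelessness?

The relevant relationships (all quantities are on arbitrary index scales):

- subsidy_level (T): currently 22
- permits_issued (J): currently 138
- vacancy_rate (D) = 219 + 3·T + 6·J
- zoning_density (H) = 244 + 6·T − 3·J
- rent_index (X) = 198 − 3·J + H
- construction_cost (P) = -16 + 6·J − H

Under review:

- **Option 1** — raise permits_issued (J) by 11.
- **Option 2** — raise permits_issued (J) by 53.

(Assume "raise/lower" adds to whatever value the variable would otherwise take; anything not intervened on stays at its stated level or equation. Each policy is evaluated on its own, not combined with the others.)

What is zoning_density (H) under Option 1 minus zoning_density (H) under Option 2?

126

Option 1 (J + 11):
  T = 22
  J = 138 + 11 = 149
  H = 244 + 6·22 − 3·149 = -71
Option 2 (J + 53):
  T = 22
  J = 138 + 53 = 191
  H = 244 + 6·22 − 3·191 = -197
H: -71 − (-197) = 126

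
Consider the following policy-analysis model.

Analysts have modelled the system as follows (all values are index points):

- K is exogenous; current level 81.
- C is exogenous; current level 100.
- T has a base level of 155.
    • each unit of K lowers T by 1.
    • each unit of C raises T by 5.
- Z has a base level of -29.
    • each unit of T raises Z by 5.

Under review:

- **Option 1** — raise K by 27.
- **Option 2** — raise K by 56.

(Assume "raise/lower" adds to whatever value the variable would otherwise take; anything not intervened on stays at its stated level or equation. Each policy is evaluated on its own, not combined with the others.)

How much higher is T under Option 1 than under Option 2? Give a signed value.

29

Option 1 (K + 27):
  K = 81 + 27 = 108
  C = 100
  T = 155 − 108 + 5·100 = 547
Option 2 (K + 56):
  K = 81 + 56 = 137
  C = 100
  T = 155 − 137 + 5·100 = 518
T: 547 − 518 = 29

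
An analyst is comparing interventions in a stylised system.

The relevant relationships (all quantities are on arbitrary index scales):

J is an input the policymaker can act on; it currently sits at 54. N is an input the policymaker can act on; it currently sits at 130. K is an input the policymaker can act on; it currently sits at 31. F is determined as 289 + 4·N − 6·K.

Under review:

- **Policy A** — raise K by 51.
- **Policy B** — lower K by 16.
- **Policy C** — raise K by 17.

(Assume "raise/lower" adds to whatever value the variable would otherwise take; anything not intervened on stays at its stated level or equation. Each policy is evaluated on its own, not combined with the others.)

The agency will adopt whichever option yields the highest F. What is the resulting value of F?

719

Policy A (K + 51):
  N = 130
  K = 31 + 51 = 82
  F = 289 + 4·130 − 6·82 = 317
Policy B (K − 16):
  N = 130
  K = 31 − 16 = 15
  F = 289 + 4·130 − 6·15 = 719
Policy C (K + 17):
  N = 130
  K = 31 + 17 = 48
  F = 289 + 4·130 − 6·48 = 521
Comparing — Policy A: F=317, Policy B: F=719, Policy C: F=521. Highest is 719 (Policy B).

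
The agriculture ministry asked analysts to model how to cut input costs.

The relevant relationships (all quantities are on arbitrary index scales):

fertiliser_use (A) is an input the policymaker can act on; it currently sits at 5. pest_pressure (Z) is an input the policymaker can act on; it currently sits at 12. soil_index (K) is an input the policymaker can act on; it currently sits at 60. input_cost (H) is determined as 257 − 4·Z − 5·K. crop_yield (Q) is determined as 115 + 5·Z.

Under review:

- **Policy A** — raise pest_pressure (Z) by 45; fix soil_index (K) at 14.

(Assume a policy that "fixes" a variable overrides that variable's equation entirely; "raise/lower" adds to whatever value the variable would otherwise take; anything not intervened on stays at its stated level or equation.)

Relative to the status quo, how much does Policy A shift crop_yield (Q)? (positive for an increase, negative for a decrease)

Baseline:
  Z = 12
  Q = 115 + 5·12 = 175
Policy A (Z + 45, K := 14):
  Z = 12 + 45 = 57
  Q = 115 + 5·57 = 400
Change in Q: 400 − 175 = 225

225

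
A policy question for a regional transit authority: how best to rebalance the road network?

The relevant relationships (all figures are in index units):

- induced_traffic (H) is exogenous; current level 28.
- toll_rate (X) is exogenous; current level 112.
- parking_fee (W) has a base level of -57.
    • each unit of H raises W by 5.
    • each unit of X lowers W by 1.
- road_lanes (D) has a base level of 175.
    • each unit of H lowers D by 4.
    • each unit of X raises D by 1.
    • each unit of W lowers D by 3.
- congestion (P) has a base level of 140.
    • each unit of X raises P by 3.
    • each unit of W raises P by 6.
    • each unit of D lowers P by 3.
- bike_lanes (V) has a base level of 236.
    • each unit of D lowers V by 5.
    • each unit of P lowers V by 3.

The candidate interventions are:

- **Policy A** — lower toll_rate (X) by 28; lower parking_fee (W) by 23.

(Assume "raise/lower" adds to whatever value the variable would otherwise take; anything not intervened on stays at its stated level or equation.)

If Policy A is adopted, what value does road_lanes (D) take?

Policy A (X − 28, W − 23):
  H = 28
  X = 112 − 28 = 84
  W = -57 + 5·28 − 84 (−23 from intervention) = -24
  D = 175 − 4·28 + 84 − 3·(-24) = 219

219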